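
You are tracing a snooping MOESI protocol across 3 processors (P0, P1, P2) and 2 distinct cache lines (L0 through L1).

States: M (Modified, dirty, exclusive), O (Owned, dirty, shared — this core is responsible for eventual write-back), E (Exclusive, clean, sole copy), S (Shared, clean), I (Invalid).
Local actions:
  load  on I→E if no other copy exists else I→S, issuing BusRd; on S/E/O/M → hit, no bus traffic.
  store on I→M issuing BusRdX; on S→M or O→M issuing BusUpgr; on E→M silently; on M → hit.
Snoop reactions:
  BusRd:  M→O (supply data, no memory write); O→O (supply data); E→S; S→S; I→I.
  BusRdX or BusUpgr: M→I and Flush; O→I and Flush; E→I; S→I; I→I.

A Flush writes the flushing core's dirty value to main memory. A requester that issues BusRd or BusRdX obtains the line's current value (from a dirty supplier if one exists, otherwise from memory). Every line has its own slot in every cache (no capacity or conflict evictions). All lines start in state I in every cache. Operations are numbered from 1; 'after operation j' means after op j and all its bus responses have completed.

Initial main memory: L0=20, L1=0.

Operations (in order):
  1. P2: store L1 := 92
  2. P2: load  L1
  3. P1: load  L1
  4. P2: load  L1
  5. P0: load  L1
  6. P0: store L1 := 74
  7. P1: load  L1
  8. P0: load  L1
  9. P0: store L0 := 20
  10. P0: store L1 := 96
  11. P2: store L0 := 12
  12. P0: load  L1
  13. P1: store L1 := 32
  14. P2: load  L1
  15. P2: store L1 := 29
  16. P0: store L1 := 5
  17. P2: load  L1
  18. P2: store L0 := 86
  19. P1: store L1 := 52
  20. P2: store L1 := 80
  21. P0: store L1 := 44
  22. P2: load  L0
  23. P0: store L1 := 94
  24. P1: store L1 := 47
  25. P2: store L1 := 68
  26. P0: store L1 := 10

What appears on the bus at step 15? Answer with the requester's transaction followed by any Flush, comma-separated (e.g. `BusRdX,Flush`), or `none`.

bus = BusUpgr,Flush

1. P2: store L1 := 92  bus=[BusRdX]  L1: P0=I P1=I P2=M  mem[L1]=0
2. P2: load  L1  bus=[-]  L1: P0=I P1=I P2=M  mem[L1]=0
3. P1: load  L1  bus=[BusRd]  L1: P0=I P1=S P2=O  mem[L1]=0
4. P2: load  L1  bus=[-]  L1: P0=I P1=S P2=O  mem[L1]=0
5. P0: load  L1  bus=[BusRd]  L1: P0=S P1=S P2=O  mem[L1]=0
6. P0: store L1 := 74  bus=[BusUpgr,Flush]  L1: P0=M P1=I P2=I  mem[L1]=92
7. P1: load  L1  bus=[BusRd]  L1: P0=O P1=S P2=I  mem[L1]=92
8. P0: load  L1  bus=[-]  L1: P0=O P1=S P2=I  mem[L1]=92
9. P0: store L0 := 20  bus=[BusRdX]  L0: P0=M P1=I P2=I  mem[L0]=20
10. P0: store L1 := 96  bus=[BusUpgr]  L1: P0=M P1=I P2=I  mem[L1]=92
11. P2: store L0 := 12  bus=[BusRdX,Flush]  L0: P0=I P1=I P2=M  mem[L0]=20
12. P0: load  L1  bus=[-]  L1: P0=M P1=I P2=I  mem[L1]=92
13. P1: store L1 := 32  bus=[BusRdX,Flush]  L1: P0=I P1=M P2=I  mem[L1]=96
14. P2: load  L1  bus=[BusRd]  L1: P0=I P1=O P2=S  mem[L1]=96
15. P2: store L1 := 29  bus=[BusUpgr,Flush]  L1: P0=I P1=I P2=M  mem[L1]=32
16. P0: store L1 := 5  bus=[BusRdX,Flush]  L1: P0=M P1=I P2=I  mem[L1]=29
17. P2: load  L1  bus=[BusRd]  L1: P0=O P1=I P2=S  mem[L1]=29
18. P2: store L0 := 86  bus=[-]  L0: P0=I P1=I P2=M  mem[L0]=20
19. P1: store L1 := 52  bus=[BusRdX,Flush]  L1: P0=I P1=M P2=I  mem[L1]=5
20. P2: store L1 := 80  bus=[BusRdX,Flush]  L1: P0=I P1=I P2=M  mem[L1]=52
21. P0: store L1 := 44  bus=[BusRdX,Flush]  L1: P0=M P1=I P2=I  mem[L1]=80
22. P2: load  L0  bus=[-]  L0: P0=I P1=I P2=M  mem[L0]=20
23. P0: store L1 := 94  bus=[-]  L1: P0=M P1=I P2=I  mem[L1]=80
24. P1: store L1 := 47  bus=[BusRdX,Flush]  L1: P0=I P1=M P2=I  mem[L1]=94
25. P2: store L1 := 68  bus=[BusRdX,Flush]  L1: P0=I P1=I P2=M  mem[L1]=47
26. P0: store L1 := 10  bus=[BusRdX,Flush]  L1: P0=M P1=I P2=I  mem[L1]=68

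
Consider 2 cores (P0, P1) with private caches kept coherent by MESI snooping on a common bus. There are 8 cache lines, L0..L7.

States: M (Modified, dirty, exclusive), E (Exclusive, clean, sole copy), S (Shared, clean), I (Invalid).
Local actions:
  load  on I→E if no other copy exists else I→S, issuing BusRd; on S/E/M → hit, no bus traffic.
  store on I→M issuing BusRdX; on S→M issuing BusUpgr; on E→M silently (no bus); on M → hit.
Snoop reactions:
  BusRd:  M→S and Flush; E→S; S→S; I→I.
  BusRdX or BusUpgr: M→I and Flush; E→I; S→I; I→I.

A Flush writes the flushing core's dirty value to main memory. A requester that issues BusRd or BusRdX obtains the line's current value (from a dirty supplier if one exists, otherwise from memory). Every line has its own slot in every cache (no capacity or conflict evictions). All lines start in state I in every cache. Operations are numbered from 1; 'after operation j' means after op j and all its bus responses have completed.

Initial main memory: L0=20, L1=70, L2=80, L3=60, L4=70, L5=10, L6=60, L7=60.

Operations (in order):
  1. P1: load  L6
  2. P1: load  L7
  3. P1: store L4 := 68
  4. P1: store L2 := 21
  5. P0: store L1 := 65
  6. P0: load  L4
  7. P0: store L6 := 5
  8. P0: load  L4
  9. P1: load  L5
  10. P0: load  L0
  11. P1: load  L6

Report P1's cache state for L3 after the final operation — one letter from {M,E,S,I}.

state = I

1. P1: load  L6  bus=[BusRd]  L6: P0=I P1=E  mem[L6]=60
2. P1: load  L7  bus=[BusRd]  L7: P0=I P1=E  mem[L7]=60
3. P1: store L4 := 68  bus=[BusRdX]  L4: P0=I P1=M  mem[L4]=70
4. P1: store L2 := 21  bus=[BusRdX]  L2: P0=I P1=M  mem[L2]=80
5. P0: store L1 := 65  bus=[BusRdX]  L1: P0=M P1=I  mem[L1]=70
6. P0: load  L4  bus=[BusRd,Flush]  L4: P0=S P1=S  mem[L4]=68
7. P0: store L6 := 5  bus=[BusRdX]  L6: P0=M P1=I  mem[L6]=60
8. P0: load  L4  bus=[-]  L4: P0=S P1=S  mem[L4]=68
9. P1: load  L5  bus=[BusRd]  L5: P0=I P1=E  mem[L5]=10
10. P0: load  L0  bus=[BusRd]  L0: P0=E P1=I  mem[L0]=20
11. P1: load  L6  bus=[BusRd,Flush]  L6: P0=S P1=S  mem[L6]=5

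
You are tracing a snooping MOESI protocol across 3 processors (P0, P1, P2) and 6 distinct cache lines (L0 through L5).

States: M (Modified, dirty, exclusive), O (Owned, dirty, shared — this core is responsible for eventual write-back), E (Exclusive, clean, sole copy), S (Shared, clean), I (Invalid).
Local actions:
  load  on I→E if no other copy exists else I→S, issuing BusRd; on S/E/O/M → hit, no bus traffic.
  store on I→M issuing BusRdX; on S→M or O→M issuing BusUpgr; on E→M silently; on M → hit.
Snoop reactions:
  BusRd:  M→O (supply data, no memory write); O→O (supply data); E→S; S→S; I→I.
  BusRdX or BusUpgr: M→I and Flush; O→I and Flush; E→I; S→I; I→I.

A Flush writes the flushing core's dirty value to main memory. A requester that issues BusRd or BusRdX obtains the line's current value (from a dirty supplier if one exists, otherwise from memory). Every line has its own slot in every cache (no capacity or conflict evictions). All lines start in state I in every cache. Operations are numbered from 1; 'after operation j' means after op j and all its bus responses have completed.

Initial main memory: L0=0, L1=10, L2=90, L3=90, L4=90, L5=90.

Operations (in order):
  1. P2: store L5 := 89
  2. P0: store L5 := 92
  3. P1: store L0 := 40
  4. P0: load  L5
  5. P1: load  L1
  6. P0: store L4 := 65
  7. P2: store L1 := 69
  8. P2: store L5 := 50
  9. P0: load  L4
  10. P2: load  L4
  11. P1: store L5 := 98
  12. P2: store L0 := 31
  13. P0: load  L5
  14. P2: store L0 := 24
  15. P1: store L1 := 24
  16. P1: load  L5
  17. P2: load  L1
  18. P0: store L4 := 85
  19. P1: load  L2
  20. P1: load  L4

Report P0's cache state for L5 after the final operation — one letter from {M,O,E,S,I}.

state = S

[1] P2: store L5 := 89 | P0:I, P1:I, P2:M(89) | bus: BusRdX
[2] P0: store L5 := 92 | P0:M(92), P1:I, P2:I | bus: BusRdX,Flush
[3] P1: store L0 := 40 | P0:I, P1:M(40), P2:I | bus: BusRdX
[4] P0: load  L5 | P0:M(92), P1:I, P2:I | bus: none
[5] P1: load  L1 | P0:I, P1:E(10), P2:I | bus: BusRd
[6] P0: store L4 := 65 | P0:M(65), P1:I, P2:I | bus: BusRdX
[7] P2: store L1 := 69 | P0:I, P1:I, P2:M(69) | bus: BusRdX
[8] P2: store L5 := 50 | P0:I, P1:I, P2:M(50) | bus: BusRdX,Flush
[9] P0: load  L4 | P0:M(65), P1:I, P2:I | bus: none
[10] P2: load  L4 | P0:O(65), P1:I, P2:S(65) | bus: BusRd
[11] P1: store L5 := 98 | P0:I, P1:M(98), P2:I | bus: BusRdX,Flush
[12] P2: store L0 := 31 | P0:I, P1:I, P2:M(31) | bus: BusRdX,Flush
[13] P0: load  L5 | P0:S(98), P1:O(98), P2:I | bus: BusRd
[14] P2: store L0 := 24 | P0:I, P1:I, P2:M(24) | bus: none
[15] P1: store L1 := 24 | P0:I, P1:M(24), P2:I | bus: BusRdX,Flush
[16] P1: load  L5 | P0:S(98), P1:O(98), P2:I | bus: none
[17] P2: load  L1 | P0:I, P1:O(24), P2:S(24) | bus: BusRd
[18] P0: store L4 := 85 | P0:M(85), P1:I, P2:I | bus: BusUpgr
[19] P1: load  L2 | P0:I, P1:E(90), P2:I | bus: BusRd
[20] P1: load  L4 | P0:O(85), P1:S(85), P2:I | bus: BusRd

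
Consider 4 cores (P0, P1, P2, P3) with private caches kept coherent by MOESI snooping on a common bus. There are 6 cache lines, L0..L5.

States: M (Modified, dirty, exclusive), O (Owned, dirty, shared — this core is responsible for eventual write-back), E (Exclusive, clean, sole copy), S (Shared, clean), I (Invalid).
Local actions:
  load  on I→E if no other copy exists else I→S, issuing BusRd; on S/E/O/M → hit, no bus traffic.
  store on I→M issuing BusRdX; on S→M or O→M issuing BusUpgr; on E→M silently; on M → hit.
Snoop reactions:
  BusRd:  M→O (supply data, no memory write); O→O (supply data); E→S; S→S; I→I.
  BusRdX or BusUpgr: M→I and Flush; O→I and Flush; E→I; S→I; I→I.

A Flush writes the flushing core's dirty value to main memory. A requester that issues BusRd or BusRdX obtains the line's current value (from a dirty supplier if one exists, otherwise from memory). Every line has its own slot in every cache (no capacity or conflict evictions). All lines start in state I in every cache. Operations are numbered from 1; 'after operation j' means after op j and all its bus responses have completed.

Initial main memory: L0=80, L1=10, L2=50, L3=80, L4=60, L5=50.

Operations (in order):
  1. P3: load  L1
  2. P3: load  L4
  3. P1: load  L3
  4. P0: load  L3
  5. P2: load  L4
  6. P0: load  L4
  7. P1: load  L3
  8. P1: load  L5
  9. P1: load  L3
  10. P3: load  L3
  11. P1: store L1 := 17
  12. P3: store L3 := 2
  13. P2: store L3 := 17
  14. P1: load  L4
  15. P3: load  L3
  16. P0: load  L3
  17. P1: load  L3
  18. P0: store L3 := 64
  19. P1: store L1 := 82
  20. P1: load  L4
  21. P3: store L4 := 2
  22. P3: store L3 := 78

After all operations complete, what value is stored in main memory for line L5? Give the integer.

memory[L5] = 50

step 1: P3: load  L1  ⟶  IIIE  (L1)  txn=BusRd  M[L1]=10
step 2: P3: load  L4  ⟶  IIIE  (L4)  txn=BusRd  M[L4]=60
step 3: P1: load  L3  ⟶  IEII  (L3)  txn=BusRd  M[L3]=80
step 4: P0: load  L3  ⟶  SSII  (L3)  txn=BusRd  M[L3]=80
step 5: P2: load  L4  ⟶  IISS  (L4)  txn=BusRd  M[L4]=60
step 6: P0: load  L4  ⟶  SISS  (L4)  txn=BusRd  M[L4]=60
step 7: P1: load  L3  ⟶  SSII  (L3)  txn=∅  M[L3]=80
step 8: P1: load  L5  ⟶  IEII  (L5)  txn=BusRd  M[L5]=50
step 9: P1: load  L3  ⟶  SSII  (L3)  txn=∅  M[L3]=80
step 10: P3: load  L3  ⟶  SSIS  (L3)  txn=BusRd  M[L3]=80
step 11: P1: store L1 := 17  ⟶  IMII  (L1)  txn=BusRdX  M[L1]=10
step 12: P3: store L3 := 2  ⟶  IIIM  (L3)  txn=BusUpgr  M[L3]=80
step 13: P2: store L3 := 17  ⟶  IIMI  (L3)  txn=BusRdX+Flush  M[L3]=2
step 14: P1: load  L4  ⟶  SSSS  (L4)  txn=BusRd  M[L4]=60
step 15: P3: load  L3  ⟶  IIOS  (L3)  txn=BusRd  M[L3]=2
step 16: P0: load  L3  ⟶  SIOS  (L3)  txn=BusRd  M[L3]=2
step 17: P1: load  L3  ⟶  SSOS  (L3)  txn=BusRd  M[L3]=2
step 18: P0: store L3 := 64  ⟶  MIII  (L3)  txn=BusUpgr+Flush  M[L3]=17
step 19: P1: store L1 := 82  ⟶  IMII  (L1)  txn=∅  M[L1]=10
step 20: P1: load  L4  ⟶  SSSS  (L4)  txn=∅  M[L4]=60
step 21: P3: store L4 := 2  ⟶  IIIM  (L4)  txn=BusUpgr  M[L4]=60
step 22: P3: store L3 := 78  ⟶  IIIM  (L3)  txn=BusRdX+Flush  M[L3]=64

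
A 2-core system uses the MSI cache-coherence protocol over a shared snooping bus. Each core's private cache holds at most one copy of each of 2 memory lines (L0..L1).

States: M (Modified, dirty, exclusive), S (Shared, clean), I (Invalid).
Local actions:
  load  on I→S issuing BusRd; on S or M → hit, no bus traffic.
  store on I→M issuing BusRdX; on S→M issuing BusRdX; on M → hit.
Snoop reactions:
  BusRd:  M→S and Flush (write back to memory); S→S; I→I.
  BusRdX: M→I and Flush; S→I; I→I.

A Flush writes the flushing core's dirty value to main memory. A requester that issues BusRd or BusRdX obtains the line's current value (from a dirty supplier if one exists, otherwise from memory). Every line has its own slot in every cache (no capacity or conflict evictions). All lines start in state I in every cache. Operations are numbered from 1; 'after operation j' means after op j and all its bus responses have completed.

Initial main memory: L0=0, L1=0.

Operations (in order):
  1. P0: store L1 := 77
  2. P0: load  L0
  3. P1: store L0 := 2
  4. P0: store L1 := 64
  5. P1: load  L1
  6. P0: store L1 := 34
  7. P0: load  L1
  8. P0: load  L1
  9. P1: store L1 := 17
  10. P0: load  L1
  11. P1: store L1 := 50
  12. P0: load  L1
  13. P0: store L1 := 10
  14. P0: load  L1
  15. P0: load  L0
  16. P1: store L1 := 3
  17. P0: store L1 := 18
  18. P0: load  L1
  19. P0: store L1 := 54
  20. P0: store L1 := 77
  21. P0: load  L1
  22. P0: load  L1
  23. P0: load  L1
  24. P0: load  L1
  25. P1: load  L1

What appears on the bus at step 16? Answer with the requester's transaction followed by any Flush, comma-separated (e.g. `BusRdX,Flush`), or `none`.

bus = BusRdX,Flush

1. P0: store L1 := 77  bus=[BusRdX]  L1: P0=M P1=I  mem[L1]=0
2. P0: load  L0  bus=[BusRd]  L0: P0=S P1=I  mem[L0]=0
3. P1: store L0 := 2  bus=[BusRdX]  L0: P0=I P1=M  mem[L0]=0
4. P0: store L1 := 64  bus=[-]  L1: P0=M P1=I  mem[L1]=0
5. P1: load  L1  bus=[BusRd,Flush]  L1: P0=S P1=S  mem[L1]=64
6. P0: store L1 := 34  bus=[BusRdX]  L1: P0=M P1=I  mem[L1]=64
7. P0: load  L1  bus=[-]  L1: P0=M P1=I  mem[L1]=64
8. P0: load  L1  bus=[-]  L1: P0=M P1=I  mem[L1]=64
9. P1: store L1 := 17  bus=[BusRdX,Flush]  L1: P0=I P1=M  mem[L1]=34
10. P0: load  L1  bus=[BusRd,Flush]  L1: P0=S P1=S  mem[L1]=17
11. P1: store L1 := 50  bus=[BusRdX]  L1: P0=I P1=M  mem[L1]=17
12. P0: load  L1  bus=[BusRd,Flush]  L1: P0=S P1=S  mem[L1]=50
13. P0: store L1 := 10  bus=[BusRdX]  L1: P0=M P1=I  mem[L1]=50
14. P0: load  L1  bus=[-]  L1: P0=M P1=I  mem[L1]=50
15. P0: load  L0  bus=[BusRd,Flush]  L0: P0=S P1=S  mem[L0]=2
16. P1: store L1 := 3  bus=[BusRdX,Flush]  L1: P0=I P1=M  mem[L1]=10
17. P0: store L1 := 18  bus=[BusRdX,Flush]  L1: P0=M P1=I  mem[L1]=3
18. P0: load  L1  bus=[-]  L1: P0=M P1=I  mem[L1]=3
19. P0: store L1 := 54  bus=[-]  L1: P0=M P1=I  mem[L1]=3
20. P0: store L1 := 77  bus=[-]  L1: P0=M P1=I  mem[L1]=3
21. P0: load  L1  bus=[-]  L1: P0=M P1=I  mem[L1]=3
22. P0: load  L1  bus=[-]  L1: P0=M P1=I  mem[L1]=3
23. P0: load  L1  bus=[-]  L1: P0=M P1=I  mem[L1]=3
24. P0: load  L1  bus=[-]  L1: P0=M P1=I  mem[L1]=3
25. P1: load  L1  bus=[BusRd,Flush]  L1: P0=S P1=S  mem[L1]=77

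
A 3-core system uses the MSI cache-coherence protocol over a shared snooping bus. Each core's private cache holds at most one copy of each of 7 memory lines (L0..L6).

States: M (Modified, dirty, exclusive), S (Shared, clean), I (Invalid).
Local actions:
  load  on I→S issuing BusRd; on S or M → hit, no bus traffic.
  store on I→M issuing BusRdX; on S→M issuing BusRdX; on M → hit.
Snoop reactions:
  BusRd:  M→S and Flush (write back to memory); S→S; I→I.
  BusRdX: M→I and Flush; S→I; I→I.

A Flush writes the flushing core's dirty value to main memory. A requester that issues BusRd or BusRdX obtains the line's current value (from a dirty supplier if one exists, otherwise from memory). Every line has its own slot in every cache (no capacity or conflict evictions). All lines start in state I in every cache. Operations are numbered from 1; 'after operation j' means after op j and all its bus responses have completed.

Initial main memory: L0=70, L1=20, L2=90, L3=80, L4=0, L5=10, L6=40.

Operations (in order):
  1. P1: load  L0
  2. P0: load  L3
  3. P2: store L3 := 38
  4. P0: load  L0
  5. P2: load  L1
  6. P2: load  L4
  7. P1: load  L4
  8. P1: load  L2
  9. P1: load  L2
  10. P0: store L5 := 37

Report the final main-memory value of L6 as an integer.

1. P1: load  L0  bus=[BusRd]  L0: P0=I P1=S P2=I  mem[L0]=70
2. P0: load  L3  bus=[BusRd]  L3: P0=S P1=I P2=I  mem[L3]=80
3. P2: store L3 := 38  bus=[BusRdX]  L3: P0=I P1=I P2=M  mem[L3]=80
4. P0: load  L0  bus=[BusRd]  L0: P0=S P1=S P2=I  mem[L0]=70
5. P2: load  L1  bus=[BusRd]  L1: P0=I P1=I P2=S  mem[L1]=20
6. P2: load  L4  bus=[BusRd]  L4: P0=I P1=I P2=S  mem[L4]=0
7. P1: load  L4  bus=[BusRd]  L4: P0=I P1=S P2=S  mem[L4]=0
8. P1: load  L2  bus=[BusRd]  L2: P0=I P1=S P2=I  mem[L2]=90
9. P1: load  L2  bus=[-]  L2: P0=I P1=S P2=I  mem[L2]=90
10. P0: store L5 := 37  bus=[BusRdX]  L5: P0=M P1=I P2=I  mem[L5]=10

memory[L6] = 40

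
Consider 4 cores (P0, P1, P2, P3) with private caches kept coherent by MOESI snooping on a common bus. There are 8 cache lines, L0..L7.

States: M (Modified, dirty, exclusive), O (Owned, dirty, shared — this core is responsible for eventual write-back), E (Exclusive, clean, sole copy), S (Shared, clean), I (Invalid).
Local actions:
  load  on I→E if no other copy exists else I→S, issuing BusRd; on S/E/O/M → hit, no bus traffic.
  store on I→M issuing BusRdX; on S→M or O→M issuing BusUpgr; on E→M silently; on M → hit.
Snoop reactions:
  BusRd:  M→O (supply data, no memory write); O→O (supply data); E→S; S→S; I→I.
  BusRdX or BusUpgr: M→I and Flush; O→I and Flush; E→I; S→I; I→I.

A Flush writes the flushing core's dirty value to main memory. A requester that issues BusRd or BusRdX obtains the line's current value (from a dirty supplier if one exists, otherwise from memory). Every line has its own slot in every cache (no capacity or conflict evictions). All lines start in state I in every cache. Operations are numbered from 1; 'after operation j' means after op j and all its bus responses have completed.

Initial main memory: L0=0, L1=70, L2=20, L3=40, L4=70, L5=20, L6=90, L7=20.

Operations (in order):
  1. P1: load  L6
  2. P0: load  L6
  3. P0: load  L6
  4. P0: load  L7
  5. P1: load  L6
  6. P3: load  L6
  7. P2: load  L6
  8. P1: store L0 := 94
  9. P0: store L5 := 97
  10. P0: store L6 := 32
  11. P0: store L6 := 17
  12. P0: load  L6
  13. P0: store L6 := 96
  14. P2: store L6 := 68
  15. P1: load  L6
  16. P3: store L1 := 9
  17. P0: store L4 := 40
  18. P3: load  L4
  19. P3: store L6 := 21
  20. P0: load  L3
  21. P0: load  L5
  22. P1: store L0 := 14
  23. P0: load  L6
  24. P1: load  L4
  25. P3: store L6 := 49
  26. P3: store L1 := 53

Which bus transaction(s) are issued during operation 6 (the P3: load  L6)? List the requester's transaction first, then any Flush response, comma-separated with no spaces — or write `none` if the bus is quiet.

bus = BusRd

step 1: P1: load  L6  ⟶  IEII  (L6)  txn=BusRd  M[L6]=90
step 2: P0: load  L6  ⟶  SSII  (L6)  txn=BusRd  M[L6]=90
step 3: P0: load  L6  ⟶  SSII  (L6)  txn=∅  M[L6]=90
step 4: P0: load  L7  ⟶  EIII  (L7)  txn=BusRd  M[L7]=20
step 5: P1: load  L6  ⟶  SSII  (L6)  txn=∅  M[L6]=90
step 6: P3: load  L6  ⟶  SSIS  (L6)  txn=BusRd  M[L6]=90
step 7: P2: load  L6  ⟶  SSSS  (L6)  txn=BusRd  M[L6]=90
step 8: P1: store L0 := 94  ⟶  IMII  (L0)  txn=BusRdX  M[L0]=0
step 9: P0: store L5 := 97  ⟶  MIII  (L5)  txn=BusRdX  M[L5]=20
step 10: P0: store L6 := 32  ⟶  MIII  (L6)  txn=BusUpgr  M[L6]=90
step 11: P0: store L6 := 17  ⟶  MIII  (L6)  txn=∅  M[L6]=90
step 12: P0: load  L6  ⟶  MIII  (L6)  txn=∅  M[L6]=90
step 13: P0: store L6 := 96  ⟶  MIII  (L6)  txn=∅  M[L6]=90
step 14: P2: store L6 := 68  ⟶  IIMI  (L6)  txn=BusRdX+Flush  M[L6]=96
step 15: P1: load  L6  ⟶  ISOI  (L6)  txn=BusRd  M[L6]=96
step 16: P3: store L1 := 9  ⟶  IIIM  (L1)  txn=BusRdX  M[L1]=70
step 17: P0: store L4 := 40  ⟶  MIII  (L4)  txn=BusRdX  M[L4]=70
step 18: P3: load  L4  ⟶  OIIS  (L4)  txn=BusRd  M[L4]=70
step 19: P3: store L6 := 21  ⟶  IIIM  (L6)  txn=BusRdX+Flush  M[L6]=68
step 20: P0: load  L3  ⟶  EIII  (L3)  txn=BusRd  M[L3]=40
step 21: P0: load  L5  ⟶  MIII  (L5)  txn=∅  M[L5]=20
step 22: P1: store L0 := 14  ⟶  IMII  (L0)  txn=∅  M[L0]=0
step 23: P0: load  L6  ⟶  SIIO  (L6)  txn=BusRd  M[L6]=68
step 24: P1: load  L4  ⟶  OSIS  (L4)  txn=BusRd  M[L4]=70
step 25: P3: store L6 := 49  ⟶  IIIM  (L6)  txn=BusUpgr  M[L6]=68
step 26: P3: store L1 := 53  ⟶  IIIM  (L1)  txn=∅  M[L1]=70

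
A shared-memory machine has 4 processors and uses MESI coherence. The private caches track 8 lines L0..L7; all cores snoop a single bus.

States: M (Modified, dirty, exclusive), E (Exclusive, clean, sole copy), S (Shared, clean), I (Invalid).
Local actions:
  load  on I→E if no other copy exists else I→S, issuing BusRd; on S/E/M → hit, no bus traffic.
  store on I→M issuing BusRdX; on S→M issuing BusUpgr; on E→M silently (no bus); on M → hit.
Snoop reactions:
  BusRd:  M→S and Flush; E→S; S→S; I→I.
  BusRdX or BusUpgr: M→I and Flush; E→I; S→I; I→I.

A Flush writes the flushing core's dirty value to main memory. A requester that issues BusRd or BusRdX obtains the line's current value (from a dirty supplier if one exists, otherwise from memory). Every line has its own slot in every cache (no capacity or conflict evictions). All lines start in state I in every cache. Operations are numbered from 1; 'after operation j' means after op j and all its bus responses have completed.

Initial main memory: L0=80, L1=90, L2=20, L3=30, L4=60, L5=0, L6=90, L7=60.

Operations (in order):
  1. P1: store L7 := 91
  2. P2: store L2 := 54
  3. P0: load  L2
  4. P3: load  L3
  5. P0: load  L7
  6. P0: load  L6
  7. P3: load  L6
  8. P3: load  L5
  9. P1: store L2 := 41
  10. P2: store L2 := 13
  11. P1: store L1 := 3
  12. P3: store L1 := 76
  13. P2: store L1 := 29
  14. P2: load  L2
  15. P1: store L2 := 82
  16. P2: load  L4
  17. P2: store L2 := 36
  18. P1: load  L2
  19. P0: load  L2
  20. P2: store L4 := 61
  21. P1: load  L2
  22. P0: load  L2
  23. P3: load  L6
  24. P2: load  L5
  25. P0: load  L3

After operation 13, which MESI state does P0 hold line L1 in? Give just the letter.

[1] P1: store L7 := 91 | P0:I, P1:M(91), P2:I, P3:I | bus: BusRdX
[2] P2: store L2 := 54 | P0:I, P1:I, P2:M(54), P3:I | bus: BusRdX
[3] P0: load  L2 | P0:S(54), P1:I, P2:S(54), P3:I | bus: BusRd,Flush
[4] P3: load  L3 | P0:I, P1:I, P2:I, P3:E(30) | bus: BusRd
[5] P0: load  L7 | P0:S(91), P1:S(91), P2:I, P3:I | bus: BusRd,Flush
[6] P0: load  L6 | P0:E(90), P1:I, P2:I, P3:I | bus: BusRd
[7] P3: load  L6 | P0:S(90), P1:I, P2:I, P3:S(90) | bus: BusRd
[8] P3: load  L5 | P0:I, P1:I, P2:I, P3:E(0) | bus: BusRd
[9] P1: store L2 := 41 | P0:I, P1:M(41), P2:I, P3:I | bus: BusRdX
[10] P2: store L2 := 13 | P0:I, P1:I, P2:M(13), P3:I | bus: BusRdX,Flush
[11] P1: store L1 := 3 | P0:I, P1:M(3), P2:I, P3:I | bus: BusRdX
[12] P3: store L1 := 76 | P0:I, P1:I, P2:I, P3:M(76) | bus: BusRdX,Flush
[13] P2: store L1 := 29 | P0:I, P1:I, P2:M(29), P3:I | bus: BusRdX,Flush
[14] P2: load  L2 | P0:I, P1:I, P2:M(13), P3:I | bus: none
[15] P1: store L2 := 82 | P0:I, P1:M(82), P2:I, P3:I | bus: BusRdX,Flush
[16] P2: load  L4 | P0:I, P1:I, P2:E(60), P3:I | bus: BusRd
[17] P2: store L2 := 36 | P0:I, P1:I, P2:M(36), P3:I | bus: BusRdX,Flush
[18] P1: load  L2 | P0:I, P1:S(36), P2:S(36), P3:I | bus: BusRd,Flush
[19] P0: load  L2 | P0:S(36), P1:S(36), P2:S(36), P3:I | bus: BusRd
[20] P2: store L4 := 61 | P0:I, P1:I, P2:M(61), P3:I | bus: none
[21] P1: load  L2 | P0:S(36), P1:S(36), P2:S(36), P3:I | bus: none
[22] P0: load  L2 | P0:S(36), P1:S(36), P2:S(36), P3:I | bus: none
[23] P3: load  L6 | P0:S(90), P1:I, P2:I, P3:S(90) | bus: none
[24] P2: load  L5 | P0:I, P1:I, P2:S(0), P3:S(0) | bus: BusRd
[25] P0: load  L3 | P0:S(30), P1:I, P2:I, P3:S(30) | bus: BusRd

state = I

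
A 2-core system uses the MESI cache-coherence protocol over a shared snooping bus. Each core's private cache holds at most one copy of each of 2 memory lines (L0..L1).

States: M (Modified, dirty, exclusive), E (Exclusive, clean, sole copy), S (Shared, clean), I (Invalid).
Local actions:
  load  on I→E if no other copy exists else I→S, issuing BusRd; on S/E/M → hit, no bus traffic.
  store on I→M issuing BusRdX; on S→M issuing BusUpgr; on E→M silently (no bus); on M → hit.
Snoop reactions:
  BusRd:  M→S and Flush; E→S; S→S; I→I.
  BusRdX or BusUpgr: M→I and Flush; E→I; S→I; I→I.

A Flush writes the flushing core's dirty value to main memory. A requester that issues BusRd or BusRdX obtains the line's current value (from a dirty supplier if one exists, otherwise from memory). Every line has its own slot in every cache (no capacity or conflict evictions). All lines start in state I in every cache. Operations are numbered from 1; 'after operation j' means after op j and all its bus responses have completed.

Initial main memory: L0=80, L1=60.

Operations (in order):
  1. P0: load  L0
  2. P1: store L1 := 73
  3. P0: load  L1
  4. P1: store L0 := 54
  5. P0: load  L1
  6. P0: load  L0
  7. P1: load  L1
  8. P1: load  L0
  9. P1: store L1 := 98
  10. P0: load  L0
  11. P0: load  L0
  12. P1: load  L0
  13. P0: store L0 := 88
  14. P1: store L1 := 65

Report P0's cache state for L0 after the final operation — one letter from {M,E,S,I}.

state = M

  op1 P0: load  L0 → E/I on L0; bus BusRd; mem=80
  op2 P1: store L1 := 73 → I/M on L1; bus BusRdX; mem=60
  op3 P0: load  L1 → S/S on L1; bus BusRd Flush; mem=73
  op4 P1: store L0 := 54 → I/M on L0; bus BusRdX; mem=80
  op5 P0: load  L1 → S/S on L1; bus (none); mem=73
  op6 P0: load  L0 → S/S on L0; bus BusRd Flush; mem=54
  op7 P1: load  L1 → S/S on L1; bus (none); mem=73
  op8 P1: load  L0 → S/S on L0; bus (none); mem=54
  op9 P1: store L1 := 98 → I/M on L1; bus BusUpgr; mem=73
  op10 P0: load  L0 → S/S on L0; bus (none); mem=54
  op11 P0: load  L0 → S/S on L0; bus (none); mem=54
  op12 P1: load  L0 → S/S on L0; bus (none); mem=54
  op13 P0: store L0 := 88 → M/I on L0; bus BusUpgr; mem=54
  op14 P1: store L1 := 65 → I/M on L1; bus (none); mem=73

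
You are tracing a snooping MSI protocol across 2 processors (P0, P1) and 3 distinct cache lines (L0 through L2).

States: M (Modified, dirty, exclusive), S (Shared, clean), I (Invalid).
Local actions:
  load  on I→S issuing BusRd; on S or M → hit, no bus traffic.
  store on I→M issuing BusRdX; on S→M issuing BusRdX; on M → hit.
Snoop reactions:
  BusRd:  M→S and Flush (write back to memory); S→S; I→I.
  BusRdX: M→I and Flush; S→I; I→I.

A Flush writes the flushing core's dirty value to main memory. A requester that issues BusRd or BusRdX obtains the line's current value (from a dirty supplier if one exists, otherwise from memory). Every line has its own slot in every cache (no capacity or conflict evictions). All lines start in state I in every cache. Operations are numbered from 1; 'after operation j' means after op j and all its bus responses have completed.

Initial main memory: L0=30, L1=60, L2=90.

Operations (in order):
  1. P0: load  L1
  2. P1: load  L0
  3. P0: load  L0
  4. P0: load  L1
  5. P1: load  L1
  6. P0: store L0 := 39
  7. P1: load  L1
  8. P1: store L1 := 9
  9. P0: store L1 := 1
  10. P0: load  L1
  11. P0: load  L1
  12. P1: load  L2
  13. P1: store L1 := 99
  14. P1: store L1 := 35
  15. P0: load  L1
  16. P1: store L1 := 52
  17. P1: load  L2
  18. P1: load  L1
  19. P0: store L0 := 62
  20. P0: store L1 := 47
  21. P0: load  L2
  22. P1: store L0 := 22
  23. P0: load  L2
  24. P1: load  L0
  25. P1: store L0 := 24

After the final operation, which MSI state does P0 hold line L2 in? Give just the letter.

[1] P0: load  L1 | P0:S(60), P1:I | bus: BusRd
[2] P1: load  L0 | P0:I, P1:S(30) | bus: BusRd
[3] P0: load  L0 | P0:S(30), P1:S(30) | bus: BusRd
[4] P0: load  L1 | P0:S(60), P1:I | bus: none
[5] P1: load  L1 | P0:S(60), P1:S(60) | bus: BusRd
[6] P0: store L0 := 39 | P0:M(39), P1:I | bus: BusRdX
[7] P1: load  L1 | P0:S(60), P1:S(60) | bus: none
[8] P1: store L1 := 9 | P0:I, P1:M(9) | bus: BusRdX
[9] P0: store L1 := 1 | P0:M(1), P1:I | bus: BusRdX,Flush
[10] P0: load  L1 | P0:M(1), P1:I | bus: none
[11] P0: load  L1 | P0:M(1), P1:I | bus: none
[12] P1: load  L2 | P0:I, P1:S(90) | bus: BusRd
[13] P1: store L1 := 99 | P0:I, P1:M(99) | bus: BusRdX,Flush
[14] P1: store L1 := 35 | P0:I, P1:M(35) | bus: none
[15] P0: load  L1 | P0:S(35), P1:S(35) | bus: BusRd,Flush
[16] P1: store L1 := 52 | P0:I, P1:M(52) | bus: BusRdX
[17] P1: load  L2 | P0:I, P1:S(90) | bus: none
[18] P1: load  L1 | P0:I, P1:M(52) | bus: none
[19] P0: store L0 := 62 | P0:M(62), P1:I | bus: none
[20] P0: store L1 := 47 | P0:M(47), P1:I | bus: BusRdX,Flush
[21] P0: load  L2 | P0:S(90), P1:S(90) | bus: BusRd
[22] P1: store L0 := 22 | P0:I, P1:M(22) | bus: BusRdX,Flush
[23] P0: load  L2 | P0:S(90), P1:S(90) | bus: none
[24] P1: load  L0 | P0:I, P1:M(22) | bus: none
[25] P1: store L0 := 24 | P0:I, P1:M(24) | bus: none

state = S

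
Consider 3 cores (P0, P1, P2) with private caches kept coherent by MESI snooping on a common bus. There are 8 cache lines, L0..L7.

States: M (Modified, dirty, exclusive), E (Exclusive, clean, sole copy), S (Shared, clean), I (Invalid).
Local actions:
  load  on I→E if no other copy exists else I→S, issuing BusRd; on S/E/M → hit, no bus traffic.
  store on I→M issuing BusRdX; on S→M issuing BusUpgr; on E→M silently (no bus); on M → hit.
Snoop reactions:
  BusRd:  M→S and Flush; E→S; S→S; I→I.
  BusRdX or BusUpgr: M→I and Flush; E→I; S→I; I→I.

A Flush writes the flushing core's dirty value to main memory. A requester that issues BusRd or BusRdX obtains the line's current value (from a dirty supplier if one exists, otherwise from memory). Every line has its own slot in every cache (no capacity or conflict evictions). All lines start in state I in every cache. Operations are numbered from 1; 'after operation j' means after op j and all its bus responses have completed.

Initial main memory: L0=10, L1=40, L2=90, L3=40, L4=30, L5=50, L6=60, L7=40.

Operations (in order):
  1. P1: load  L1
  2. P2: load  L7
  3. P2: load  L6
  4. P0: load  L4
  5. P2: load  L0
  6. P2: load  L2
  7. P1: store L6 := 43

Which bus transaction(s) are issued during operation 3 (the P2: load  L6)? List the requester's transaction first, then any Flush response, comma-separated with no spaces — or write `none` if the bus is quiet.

bus = BusRd

  op1 P1: load  L1 → I/E/I on L1; bus BusRd; mem=40
  op2 P2: load  L7 → I/I/E on L7; bus BusRd; mem=40
  op3 P2: load  L6 → I/I/E on L6; bus BusRd; mem=60
  op4 P0: load  L4 → E/I/I on L4; bus BusRd; mem=30
  op5 P2: load  L0 → I/I/E on L0; bus BusRd; mem=10
  op6 P2: load  L2 → I/I/E on L2; bus BusRd; mem=90
  op7 P1: store L6 := 43 → I/M/I on L6; bus BusRdX; mem=60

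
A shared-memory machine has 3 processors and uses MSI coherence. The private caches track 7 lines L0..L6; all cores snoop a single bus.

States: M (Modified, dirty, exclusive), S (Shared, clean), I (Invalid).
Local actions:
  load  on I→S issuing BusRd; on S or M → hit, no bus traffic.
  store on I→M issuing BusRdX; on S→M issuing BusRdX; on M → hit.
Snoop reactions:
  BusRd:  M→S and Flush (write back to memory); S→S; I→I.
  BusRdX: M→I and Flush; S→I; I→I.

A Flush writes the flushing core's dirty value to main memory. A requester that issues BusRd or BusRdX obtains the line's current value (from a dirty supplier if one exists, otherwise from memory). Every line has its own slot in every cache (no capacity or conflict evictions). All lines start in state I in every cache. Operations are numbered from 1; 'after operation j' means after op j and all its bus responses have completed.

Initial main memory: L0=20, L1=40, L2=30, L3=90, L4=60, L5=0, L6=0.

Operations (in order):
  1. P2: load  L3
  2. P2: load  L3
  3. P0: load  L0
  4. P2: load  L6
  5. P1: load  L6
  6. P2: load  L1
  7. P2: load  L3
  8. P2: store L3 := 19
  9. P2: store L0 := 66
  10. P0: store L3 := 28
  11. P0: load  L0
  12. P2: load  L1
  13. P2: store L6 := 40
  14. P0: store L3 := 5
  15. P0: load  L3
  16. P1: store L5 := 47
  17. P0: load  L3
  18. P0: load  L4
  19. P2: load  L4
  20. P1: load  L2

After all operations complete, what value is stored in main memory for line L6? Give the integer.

step 1: P2: load  L3  ⟶  IIS  (L3)  txn=BusRd  M[L3]=90
step 2: P2: load  L3  ⟶  IIS  (L3)  txn=∅  M[L3]=90
step 3: P0: load  L0  ⟶  SII  (L0)  txn=BusRd  M[L0]=20
step 4: P2: load  L6  ⟶  IIS  (L6)  txn=BusRd  M[L6]=0
step 5: P1: load  L6  ⟶  ISS  (L6)  txn=BusRd  M[L6]=0
step 6: P2: load  L1  ⟶  IIS  (L1)  txn=BusRd  M[L1]=40
step 7: P2: load  L3  ⟶  IIS  (L3)  txn=∅  M[L3]=90
step 8: P2: store L3 := 19  ⟶  IIM  (L3)  txn=BusRdX  M[L3]=90
step 9: P2: store L0 := 66  ⟶  IIM  (L0)  txn=BusRdX  M[L0]=20
step 10: P0: store L3 := 28  ⟶  MII  (L3)  txn=BusRdX+Flush  M[L3]=19
step 11: P0: load  L0  ⟶  SIS  (L0)  txn=BusRd+Flush  M[L0]=66
step 12: P2: load  L1  ⟶  IIS  (L1)  txn=∅  M[L1]=40
step 13: P2: store L6 := 40  ⟶  IIM  (L6)  txn=BusRdX  M[L6]=0
step 14: P0: store L3 := 5  ⟶  MII  (L3)  txn=∅  M[L3]=19
step 15: P0: load  L3  ⟶  MII  (L3)  txn=∅  M[L3]=19
step 16: P1: store L5 := 47  ⟶  IMI  (L5)  txn=BusRdX  M[L5]=0
step 17: P0: load  L3  ⟶  MII  (L3)  txn=∅  M[L3]=19
step 18: P0: load  L4  ⟶  SII  (L4)  txn=BusRd  M[L4]=60
step 19: P2: load  L4  ⟶  SIS  (L4)  txn=BusRd  M[L4]=60
step 20: P1: load  L2  ⟶  ISI  (L2)  txn=BusRd  M[L2]=30

memory[L6] = 0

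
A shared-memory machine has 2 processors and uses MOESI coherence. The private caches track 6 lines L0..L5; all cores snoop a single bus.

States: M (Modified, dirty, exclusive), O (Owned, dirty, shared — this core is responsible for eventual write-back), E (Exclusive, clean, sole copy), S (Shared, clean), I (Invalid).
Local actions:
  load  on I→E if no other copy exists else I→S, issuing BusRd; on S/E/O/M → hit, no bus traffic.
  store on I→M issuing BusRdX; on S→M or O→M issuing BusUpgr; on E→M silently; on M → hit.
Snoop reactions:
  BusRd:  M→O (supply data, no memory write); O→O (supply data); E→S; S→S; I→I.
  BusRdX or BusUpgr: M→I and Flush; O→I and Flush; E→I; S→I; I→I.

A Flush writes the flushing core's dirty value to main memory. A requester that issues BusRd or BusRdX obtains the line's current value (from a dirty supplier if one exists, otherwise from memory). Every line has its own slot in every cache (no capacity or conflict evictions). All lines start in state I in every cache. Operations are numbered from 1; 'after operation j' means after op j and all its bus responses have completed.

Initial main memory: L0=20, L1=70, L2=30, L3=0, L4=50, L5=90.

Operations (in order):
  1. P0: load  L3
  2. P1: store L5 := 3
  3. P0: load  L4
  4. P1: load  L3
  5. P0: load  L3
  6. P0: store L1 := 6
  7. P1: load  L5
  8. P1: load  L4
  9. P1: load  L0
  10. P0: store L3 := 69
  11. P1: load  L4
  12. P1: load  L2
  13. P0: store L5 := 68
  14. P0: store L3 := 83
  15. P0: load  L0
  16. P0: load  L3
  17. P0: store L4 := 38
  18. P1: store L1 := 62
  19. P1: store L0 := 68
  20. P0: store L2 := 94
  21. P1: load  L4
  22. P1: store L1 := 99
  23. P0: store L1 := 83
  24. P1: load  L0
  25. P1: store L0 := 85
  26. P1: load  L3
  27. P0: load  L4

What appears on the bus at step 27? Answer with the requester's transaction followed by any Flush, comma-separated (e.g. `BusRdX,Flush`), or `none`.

bus = none

1. P0: load  L3  bus=[BusRd]  L3: P0=E P1=I  mem[L3]=0
2. P1: store L5 := 3  bus=[BusRdX]  L5: P0=I P1=M  mem[L5]=90
3. P0: load  L4  bus=[BusRd]  L4: P0=E P1=I  mem[L4]=50
4. P1: load  L3  bus=[BusRd]  L3: P0=S P1=S  mem[L3]=0
5. P0: load  L3  bus=[-]  L3: P0=S P1=S  mem[L3]=0
6. P0: store L1 := 6  bus=[BusRdX]  L1: P0=M P1=I  mem[L1]=70
7. P1: load  L5  bus=[-]  L5: P0=I P1=M  mem[L5]=90
8. P1: load  L4  bus=[BusRd]  L4: P0=S P1=S  mem[L4]=50
9. P1: load  L0  bus=[BusRd]  L0: P0=I P1=E  mem[L0]=20
10. P0: store L3 := 69  bus=[BusUpgr]  L3: P0=M P1=I  mem[L3]=0
11. P1: load  L4  bus=[-]  L4: P0=S P1=S  mem[L4]=50
12. P1: load  L2  bus=[BusRd]  L2: P0=I P1=E  mem[L2]=30
13. P0: store L5 := 68  bus=[BusRdX,Flush]  L5: P0=M P1=I  mem[L5]=3
14. P0: store L3 := 83  bus=[-]  L3: P0=M P1=I  mem[L3]=0
15. P0: load  L0  bus=[BusRd]  L0: P0=S P1=S  mem[L0]=20
16. P0: load  L3  bus=[-]  L3: P0=M P1=I  mem[L3]=0
17. P0: store L4 := 38  bus=[BusUpgr]  L4: P0=M P1=I  mem[L4]=50
18. P1: store L1 := 62  bus=[BusRdX,Flush]  L1: P0=I P1=M  mem[L1]=6
19. P1: store L0 := 68  bus=[BusUpgr]  L0: P0=I P1=M  mem[L0]=20
20. P0: store L2 := 94  bus=[BusRdX]  L2: P0=M P1=I  mem[L2]=30
21. P1: load  L4  bus=[BusRd]  L4: P0=O P1=S  mem[L4]=50
22. P1: store L1 := 99  bus=[-]  L1: P0=I P1=M  mem[L1]=6
23. P0: store L1 := 83  bus=[BusRdX,Flush]  L1: P0=M P1=I  mem[L1]=99
24. P1: load  L0  bus=[-]  L0: P0=I P1=M  mem[L0]=20
25. P1: store L0 := 85  bus=[-]  L0: P0=I P1=M  mem[L0]=20
26. P1: load  L3  bus=[BusRd]  L3: P0=O P1=S  mem[L3]=0
27. P0: load  L4  bus=[-]  L4: P0=O P1=S  mem[L4]=50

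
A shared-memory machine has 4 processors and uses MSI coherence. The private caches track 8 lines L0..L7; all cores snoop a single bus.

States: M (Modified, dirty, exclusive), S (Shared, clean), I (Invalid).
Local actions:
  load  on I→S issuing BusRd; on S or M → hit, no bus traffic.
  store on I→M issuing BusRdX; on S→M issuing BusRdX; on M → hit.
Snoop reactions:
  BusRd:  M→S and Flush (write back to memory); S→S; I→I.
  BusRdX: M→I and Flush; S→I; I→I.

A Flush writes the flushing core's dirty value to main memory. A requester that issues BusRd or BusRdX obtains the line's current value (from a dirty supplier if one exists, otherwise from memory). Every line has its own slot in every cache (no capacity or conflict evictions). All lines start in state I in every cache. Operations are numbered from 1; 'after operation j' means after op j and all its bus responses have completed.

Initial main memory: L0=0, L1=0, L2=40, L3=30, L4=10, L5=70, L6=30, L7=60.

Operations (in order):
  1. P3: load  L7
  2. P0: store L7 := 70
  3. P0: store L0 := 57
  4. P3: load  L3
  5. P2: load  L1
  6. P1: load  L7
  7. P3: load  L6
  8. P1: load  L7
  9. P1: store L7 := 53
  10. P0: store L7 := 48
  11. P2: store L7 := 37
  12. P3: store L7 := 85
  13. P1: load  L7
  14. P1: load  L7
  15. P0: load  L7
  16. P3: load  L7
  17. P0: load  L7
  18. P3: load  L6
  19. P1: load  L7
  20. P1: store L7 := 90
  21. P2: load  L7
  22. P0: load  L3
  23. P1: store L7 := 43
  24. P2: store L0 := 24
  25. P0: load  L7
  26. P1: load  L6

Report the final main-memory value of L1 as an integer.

memory[L1] = 0

  op1 P3: load  L7 → I/I/I/S on L7; bus BusRd; mem=60
  op2 P0: store L7 := 70 → M/I/I/I on L7; bus BusRdX; mem=60
  op3 P0: store L0 := 57 → M/I/I/I on L0; bus BusRdX; mem=0
  op4 P3: load  L3 → I/I/I/S on L3; bus BusRd; mem=30
  op5 P2: load  L1 → I/I/S/I on L1; bus BusRd; mem=0
  op6 P1: load  L7 → S/S/I/I on L7; bus BusRd Flush; mem=70
  op7 P3: load  L6 → I/I/I/S on L6; bus BusRd; mem=30
  op8 P1: load  L7 → S/S/I/I on L7; bus (none); mem=70
  op9 P1: store L7 := 53 → I/M/I/I on L7; bus BusRdX; mem=70
  op10 P0: store L7 := 48 → M/I/I/I on L7; bus BusRdX Flush; mem=53
  op11 P2: store L7 := 37 → I/I/M/I on L7; bus BusRdX Flush; mem=48
  op12 P3: store L7 := 85 → I/I/I/M on L7; bus BusRdX Flush; mem=37
  op13 P1: load  L7 → I/S/I/S on L7; bus BusRd Flush; mem=85
  op14 P1: load  L7 → I/S/I/S on L7; bus (none); mem=85
  op15 P0: load  L7 → S/S/I/S on L7; bus BusRd; mem=85
  op16 P3: load  L7 → S/S/I/S on L7; bus (none); mem=85
  op17 P0: load  L7 → S/S/I/S on L7; bus (none); mem=85
  op18 P3: load  L6 → I/I/I/S on L6; bus (none); mem=30
  op19 P1: load  L7 → S/S/I/S on L7; bus (none); mem=85
  op20 P1: store L7 := 90 → I/M/I/I on L7; bus BusRdX; mem=85
  op21 P2: load  L7 → I/S/S/I on L7; bus BusRd Flush; mem=90
  op22 P0: load  L3 → S/I/I/S on L3; bus BusRd; mem=30
  op23 P1: store L7 := 43 → I/M/I/I on L7; bus BusRdX; mem=90
  op24 P2: store L0 := 24 → I/I/M/I on L0; bus BusRdX Flush; mem=57
  op25 P0: load  L7 → S/S/I/I on L7; bus BusRd Flush; mem=43
  op26 P1: load  L6 → I/S/I/S on L6; bus BusRd; mem=30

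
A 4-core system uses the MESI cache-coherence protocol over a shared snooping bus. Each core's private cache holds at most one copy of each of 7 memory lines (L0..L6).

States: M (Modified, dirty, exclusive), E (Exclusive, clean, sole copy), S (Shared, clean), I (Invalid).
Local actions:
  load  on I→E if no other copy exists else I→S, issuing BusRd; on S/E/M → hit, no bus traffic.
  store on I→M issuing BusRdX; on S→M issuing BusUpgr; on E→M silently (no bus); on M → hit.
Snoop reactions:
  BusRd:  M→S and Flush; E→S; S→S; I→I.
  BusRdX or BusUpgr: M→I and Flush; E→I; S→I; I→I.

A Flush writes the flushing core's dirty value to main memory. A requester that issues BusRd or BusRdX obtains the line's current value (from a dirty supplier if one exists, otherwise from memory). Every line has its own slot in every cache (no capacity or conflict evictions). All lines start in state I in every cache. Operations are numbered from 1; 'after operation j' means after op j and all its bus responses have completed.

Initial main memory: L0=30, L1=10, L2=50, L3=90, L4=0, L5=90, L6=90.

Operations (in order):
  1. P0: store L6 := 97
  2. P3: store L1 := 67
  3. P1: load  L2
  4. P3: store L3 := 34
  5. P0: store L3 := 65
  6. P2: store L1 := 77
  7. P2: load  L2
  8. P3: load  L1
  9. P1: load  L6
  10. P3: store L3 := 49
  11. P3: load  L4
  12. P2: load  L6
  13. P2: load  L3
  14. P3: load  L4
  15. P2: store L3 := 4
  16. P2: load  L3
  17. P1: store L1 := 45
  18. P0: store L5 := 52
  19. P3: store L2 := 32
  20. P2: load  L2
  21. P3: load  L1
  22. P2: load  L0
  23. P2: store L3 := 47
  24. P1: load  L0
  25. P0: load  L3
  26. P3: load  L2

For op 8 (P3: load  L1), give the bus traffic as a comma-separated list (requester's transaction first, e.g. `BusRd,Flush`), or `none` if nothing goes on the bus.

bus = BusRd,Flush

  op1 P0: store L6 := 97 → M/I/I/I on L6; bus BusRdX; mem=90
  op2 P3: store L1 := 67 → I/I/I/M on L1; bus BusRdX; mem=10
  op3 P1: load  L2 → I/E/I/I on L2; bus BusRd; mem=50
  op4 P3: store L3 := 34 → I/I/I/M on L3; bus BusRdX; mem=90
  op5 P0: store L3 := 65 → M/I/I/I on L3; bus BusRdX Flush; mem=34
  op6 P2: store L1 := 77 → I/I/M/I on L1; bus BusRdX Flush; mem=67
  op7 P2: load  L2 → I/S/S/I on L2; bus BusRd; mem=50
  op8 P3: load  L1 → I/I/S/S on L1; bus BusRd Flush; mem=77
  op9 P1: load  L6 → S/S/I/I on L6; bus BusRd Flush; mem=97
  op10 P3: store L3 := 49 → I/I/I/M on L3; bus BusRdX Flush; mem=65
  op11 P3: load  L4 → I/I/I/E on L4; bus BusRd; mem=0
  op12 P2: load  L6 → S/S/S/I on L6; bus BusRd; mem=97
  op13 P2: load  L3 → I/I/S/S on L3; bus BusRd Flush; mem=49
  op14 P3: load  L4 → I/I/I/E on L4; bus (none); mem=0
  op15 P2: store L3 := 4 → I/I/M/I on L3; bus BusUpgr; mem=49
  op16 P2: load  L3 → I/I/M/I on L3; bus (none); mem=49
  op17 P1: store L1 := 45 → I/M/I/I on L1; bus BusRdX; mem=77
  op18 P0: store L5 := 52 → M/I/I/I on L5; bus BusRdX; mem=90
  op19 P3: store L2 := 32 → I/I/I/M on L2; bus BusRdX; mem=50
  op20 P2: load  L2 → I/I/S/S on L2; bus BusRd Flush; mem=32
  op21 P3: load  L1 → I/S/I/S on L1; bus BusRd Flush; mem=45
  op22 P2: load  L0 → I/I/E/I on L0; bus BusRd; mem=30
  op23 P2: store L3 := 47 → I/I/M/I on L3; bus (none); mem=49
  op24 P1: load  L0 → I/S/S/I on L0; bus BusRd; mem=30
  op25 P0: load  L3 → S/I/S/I on L3; bus BusRd Flush; mem=47
  op26 P3: load  L2 → I/I/S/S on L2; bus (none); mem=32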